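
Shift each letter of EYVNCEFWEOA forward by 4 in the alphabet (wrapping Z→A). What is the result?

E(4): 4+4=8 → I
Y(24): 24+4=28≡2 → C
V(21): 21+4=25 → Z
N(13): 13+4=17 → R
C(2): 2+4=6 → G
E(4): 4+4=8 → I
F(5): 5+4=9 → J
W(22): 22+4=26≡0 → A
E(4): 4+4=8 → I
O(14): 14+4=18 → S
A(0): 0+4=4 → E

ICZRGIJAISE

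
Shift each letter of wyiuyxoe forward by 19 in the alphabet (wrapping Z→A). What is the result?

w(22): 22+19=41≡15 → p
y(24): 24+19=43≡17 → r
i(8): 8+19=27≡1 → b
u(20): 20+19=39≡13 → n
y(24): 24+19=43≡17 → r
x(23): 23+19=42≡16 → q
o(14): 14+19=33≡7 → h
e(4): 4+19=23 → x

prbnrqhx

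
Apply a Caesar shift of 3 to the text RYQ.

R(17): 17+3=20 → U
Y(24): 24+3=27≡1 → B
Q(16): 16+3=19 → T

UBT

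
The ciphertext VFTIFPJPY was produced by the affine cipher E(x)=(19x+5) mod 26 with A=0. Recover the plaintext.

The inverse of 19 mod 26 is 11, since 19·11=209≡1. Apply D(y)=11·(y−5) mod 26:
V(21): 11·(21−5)=176≡20 → U
F(5): 11·(5−5)=0 → A
T(19): 11·(19−5)=154≡24 → Y
I(8): 11·(8−5)=33≡7 → H
F(5): 11·(5−5)=0 → A
P(15): 11·(15−5)=110≡6 → G
J(9): 11·(9−5)=44≡18 → S
P(15): 11·(15−5)=110≡6 → G
Y(24): 11·(24−5)=209≡1 → B

UAYHAGSGB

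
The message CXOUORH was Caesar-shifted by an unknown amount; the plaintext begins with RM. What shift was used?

11

From the crib: C(2)−R(17)=-15≡11, so the shift is 11.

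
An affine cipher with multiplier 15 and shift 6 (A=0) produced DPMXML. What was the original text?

The inverse of 15 mod 26 is 7, since 15·7=105≡1. Apply D(y)=7·(y−6) mod 26:
D(3): 7·(3−6)=-21≡5 → F
P(15): 7·(15−6)=63≡11 → L
M(12): 7·(12−6)=42≡16 → Q
X(23): 7·(23−6)=119≡15 → P
M(12): 7·(12−6)=42≡16 → Q
L(11): 7·(11−6)=35≡9 → J

FLQPQJ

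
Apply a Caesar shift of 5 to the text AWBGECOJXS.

A(0): 0+5=5 → F
W(22): 22+5=27≡1 → B
B(1): 1+5=6 → G
G(6): 6+5=11 → L
E(4): 4+5=9 → J
C(2): 2+5=7 → H
O(14): 14+5=19 → T
J(9): 9+5=14 → O
X(23): 23+5=28≡2 → C
S(18): 18+5=23 → X

FBGLJHTOCX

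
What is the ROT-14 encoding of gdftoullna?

urthcizzbo

g(6): 6+14=20 → u
d(3): 3+14=17 → r
f(5): 5+14=19 → t
t(19): 19+14=33≡7 → h
o(14): 14+14=28≡2 → c
u(20): 20+14=34≡8 → i
l(11): 11+14=25 → z
l(11): 11+14=25 → z
n(13): 13+14=27≡1 → b
a(0): 0+14=14 → o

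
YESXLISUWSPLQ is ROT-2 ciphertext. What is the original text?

WCQVJGQSUQNJO

Y(24): 24−2=22 → W
E(4): 4−2=2 → C
S(18): 18−2=16 → Q
X(23): 23−2=21 → V
L(11): 11−2=9 → J
I(8): 8−2=6 → G
S(18): 18−2=16 → Q
U(20): 20−2=18 → S
W(22): 22−2=20 → U
S(18): 18−2=16 → Q
P(15): 15−2=13 → N
L(11): 11−2=9 → J
Q(16): 16−2=14 → O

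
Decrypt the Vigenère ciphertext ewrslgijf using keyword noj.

riifxxvvw

Repeat the key across the ciphertext: nojnojnoj
e(4)−n(13): -9≡17 → r
w(22)−o(14): 8 → i
r(17)−j(9): 8 → i
s(18)−n(13): 5 → f
l(11)−o(14): -3≡23 → x
g(6)−j(9): -3≡23 → x
i(8)−n(13): -5≡21 → v
j(9)−o(14): -5≡21 → v
f(5)−j(9): -4≡22 → w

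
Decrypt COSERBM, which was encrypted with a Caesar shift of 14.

C(2): 2−14=-12≡14 → O
O(14): 14−14=0 → A
S(18): 18−14=4 → E
E(4): 4−14=-10≡16 → Q
R(17): 17−14=3 → D
B(1): 1−14=-13≡13 → N
M(12): 12−14=-2≡24 → Y

OAEQDNY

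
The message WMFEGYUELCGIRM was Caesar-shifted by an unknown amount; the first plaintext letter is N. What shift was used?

From the crib: W(22)−N(13)=9, so the shift is 9.

9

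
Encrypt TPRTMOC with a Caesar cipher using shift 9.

CYACVXL

T(19): 19+9=28≡2 → C
P(15): 15+9=24 → Y
R(17): 17+9=26≡0 → A
T(19): 19+9=28≡2 → C
M(12): 12+9=21 → V
O(14): 14+9=23 → X
C(2): 2+9=11 → L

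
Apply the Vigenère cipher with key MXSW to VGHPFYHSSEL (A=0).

HDZLRVZOEBD

Repeat the key across the message: MXSWMXSWMXS
V(21)+M(12): 33≡7 → H
G(6)+X(23): 29≡3 → D
H(7)+S(18): 25 → Z
P(15)+W(22): 37≡11 → L
F(5)+M(12): 17 → R
Y(24)+X(23): 47≡21 → V
H(7)+S(18): 25 → Z
S(18)+W(22): 40≡14 → O
S(18)+M(12): 30≡4 → E
E(4)+X(23): 27≡1 → B
L(11)+S(18): 29≡3 → D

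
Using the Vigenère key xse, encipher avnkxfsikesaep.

xnrhpjpaobkebh

Repeat the key across the message: xsexsexsexsexs
a(0)+x(23): 23 → x
v(21)+s(18): 39≡13 → n
n(13)+e(4): 17 → r
k(10)+x(23): 33≡7 → h
x(23)+s(18): 41≡15 → p
f(5)+e(4): 9 → j
s(18)+x(23): 41≡15 → p
i(8)+s(18): 26≡0 → a
k(10)+e(4): 14 → o
e(4)+x(23): 27≡1 → b
s(18)+s(18): 36≡10 → k
a(0)+e(4): 4 → e
e(4)+x(23): 27≡1 → b
p(15)+s(18): 33≡7 → h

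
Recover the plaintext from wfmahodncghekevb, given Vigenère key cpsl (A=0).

Repeat the key across the ciphertext: cpslcpslcpslcpsl
w(22)−c(2): 20 → u
f(5)−p(15): -10≡16 → q
m(12)−s(18): -6≡20 → u
a(0)−l(11): -11≡15 → p
h(7)−c(2): 5 → f
o(14)−p(15): -1≡25 → z
d(3)−s(18): -15≡11 → l
n(13)−l(11): 2 → c
c(2)−c(2): 0 → a
g(6)−p(15): -9≡17 → r
h(7)−s(18): -11≡15 → p
e(4)−l(11): -7≡19 → t
k(10)−c(2): 8 → i
e(4)−p(15): -11≡15 → p
v(21)−s(18): 3 → d
b(1)−l(11): -10≡16 → q

uqupfzlcarptipdq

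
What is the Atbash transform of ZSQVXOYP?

Z(25) → A(0)
S(18) → H(7)
Q(16) → J(9)
V(21) → E(4)
X(23) → C(2)
O(14) → L(11)
Y(24) → B(1)
P(15) → K(10)

AHJECLBK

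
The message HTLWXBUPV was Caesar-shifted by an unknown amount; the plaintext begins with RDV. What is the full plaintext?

RDVGHLEZF

From the crib: H(7)−R(17)=-10≡16, so the shift is 16.
Subtract 16 from each ciphertext letter:
H(7): 7−16=-9≡17 → R
T(19): 19−16=3 → D
L(11): 11−16=-5≡21 → V
W(22): 22−16=6 → G
X(23): 23−16=7 → H
B(1): 1−16=-15≡11 → L
U(20): 20−16=4 → E
P(15): 15−16=-1≡25 → Z
V(21): 21−16=5 → F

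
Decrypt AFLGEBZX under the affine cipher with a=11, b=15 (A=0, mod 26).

The inverse of 11 mod 26 is 19, since 11·19=209≡1. Apply D(y)=19·(y−15) mod 26:
A(0): 19·(0−15)=-285≡1 → B
F(5): 19·(5−15)=-190≡18 → S
L(11): 19·(11−15)=-76≡2 → C
G(6): 19·(6−15)=-171≡11 → L
E(4): 19·(4−15)=-209≡25 → Z
B(1): 19·(1−15)=-266≡20 → U
Z(25): 19·(25−15)=190≡8 → I
X(23): 19·(23−15)=152≡22 → W

BSCLZUIW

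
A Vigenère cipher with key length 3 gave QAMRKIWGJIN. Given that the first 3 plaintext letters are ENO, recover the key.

Subtract each crib letter from the matching ciphertext letter (mod 26):
Q(16)−E(4)=12 → M
A(0)−N(13)=-13≡13 → N
M(12)−O(14)=-2≡24 → Y

MNY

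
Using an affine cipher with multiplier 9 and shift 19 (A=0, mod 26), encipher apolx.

a(0): 9·0+19=19 → t
p(15): 9·15+19=154≡24 → y
o(14): 9·14+19=145≡15 → p
l(11): 9·11+19=118≡14 → o
x(23): 9·23+19=226≡18 → s

typos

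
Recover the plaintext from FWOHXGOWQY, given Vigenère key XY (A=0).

IYRJAIRYTA

Repeat the key across the ciphertext: XYXYXYXYXY
F(5)−X(23): -18≡8 → I
W(22)−Y(24): -2≡24 → Y
O(14)−X(23): -9≡17 → R
H(7)−Y(24): -17≡9 → J
X(23)−X(23): 0 → A
G(6)−Y(24): -18≡8 → I
O(14)−X(23): -9≡17 → R
W(22)−Y(24): -2≡24 → Y
Q(16)−X(23): -7≡19 → T
Y(24)−Y(24): 0 → A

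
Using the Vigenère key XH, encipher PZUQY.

Repeat the key across the message: XHXHX
P(15)+X(23): 38≡12 → M
Z(25)+H(7): 32≡6 → G
U(20)+X(23): 43≡17 → R
Q(16)+H(7): 23 → X
Y(24)+X(23): 47≡21 → V

MGRXV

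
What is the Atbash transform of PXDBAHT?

KCWYZSG

P(15) → K(10)
X(23) → C(2)
D(3) → W(22)
B(1) → Y(24)
A(0) → Z(25)
H(7) → S(18)
T(19) → G(6)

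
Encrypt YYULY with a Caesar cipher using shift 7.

Y(24): 24+7=31≡5 → F
Y(24): 24+7=31≡5 → F
U(20): 20+7=27≡1 → B
L(11): 11+7=18 → S
Y(24): 24+7=31≡5 → F

FFBSF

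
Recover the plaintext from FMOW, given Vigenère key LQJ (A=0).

Repeat the key across the ciphertext: LQJL
F(5)−L(11): -6≡20 → U
M(12)−Q(16): -4≡22 → W
O(14)−J(9): 5 → F
W(22)−L(11): 11 → L

UWFL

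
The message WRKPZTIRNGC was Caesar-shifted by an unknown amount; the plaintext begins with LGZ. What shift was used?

11

From the crib: W(22)−L(11)=11, so the shift is 11.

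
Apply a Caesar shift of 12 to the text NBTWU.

N(13): 13+12=25 → Z
B(1): 1+12=13 → N
T(19): 19+12=31≡5 → F
W(22): 22+12=34≡8 → I
U(20): 20+12=32≡6 → G

ZNFIG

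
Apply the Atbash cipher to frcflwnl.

f(5) → u(20)
r(17) → i(8)
c(2) → x(23)
f(5) → u(20)
l(11) → o(14)
w(22) → d(3)
n(13) → m(12)
l(11) → o(14)

uixuodmo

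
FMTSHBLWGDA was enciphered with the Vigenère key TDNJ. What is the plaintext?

MJGJOYYNNAN

Repeat the key across the ciphertext: TDNJTDNJTDN
F(5)−T(19): -14≡12 → M
M(12)−D(3): 9 → J
T(19)−N(13): 6 → G
S(18)−J(9): 9 → J
H(7)−T(19): -12≡14 → O
B(1)−D(3): -2≡24 → Y
L(11)−N(13): -2≡24 → Y
W(22)−J(9): 13 → N
G(6)−T(19): -13≡13 → N
D(3)−D(3): 0 → A
A(0)−N(13): -13≡13 → N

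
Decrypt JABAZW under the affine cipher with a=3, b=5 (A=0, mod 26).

The inverse of 3 mod 26 is 9, since 3·9=27≡1. Apply D(y)=9·(y−5) mod 26:
J(9): 9·(9−5)=36≡10 → K
A(0): 9·(0−5)=-45≡7 → H
B(1): 9·(1−5)=-36≡16 → Q
A(0): 9·(0−5)=-45≡7 → H
Z(25): 9·(25−5)=180≡24 → Y
W(22): 9·(22−5)=153≡23 → X

KHQHYX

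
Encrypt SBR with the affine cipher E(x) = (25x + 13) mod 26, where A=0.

VMW

S(18): 25·18+13=463≡21 → V
B(1): 25·1+13=38≡12 → M
R(17): 25·17+13=438≡22 → W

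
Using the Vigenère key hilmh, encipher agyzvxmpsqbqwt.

Repeat the key across the message: hilmhhilmhhilm
a(0)+h(7): 7 → h
g(6)+i(8): 14 → o
y(24)+l(11): 35≡9 → j
z(25)+m(12): 37≡11 → l
v(21)+h(7): 28≡2 → c
x(23)+h(7): 30≡4 → e
m(12)+i(8): 20 → u
p(15)+l(11): 26≡0 → a
s(18)+m(12): 30≡4 → e
q(16)+h(7): 23 → x
b(1)+h(7): 8 → i
q(16)+i(8): 24 → y
w(22)+l(11): 33≡7 → h
t(19)+m(12): 31≡5 → f

hojlceuaexiyhf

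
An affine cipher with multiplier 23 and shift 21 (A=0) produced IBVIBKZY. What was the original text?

NYANYVQZ

The inverse of 23 mod 26 is 17, since 23·17=391≡1. Apply D(y)=17·(y−21) mod 26:
I(8): 17·(8−21)=-221≡13 → N
B(1): 17·(1−21)=-340≡24 → Y
V(21): 17·(21−21)=0 → A
I(8): 17·(8−21)=-221≡13 → N
B(1): 17·(1−21)=-340≡24 → Y
K(10): 17·(10−21)=-187≡21 → V
Z(25): 17·(25−21)=68≡16 → Q
Y(24): 17·(24−21)=51≡25 → Z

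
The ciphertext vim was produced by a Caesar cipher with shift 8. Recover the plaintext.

v(21): 21−8=13 → n
i(8): 8−8=0 → a
m(12): 12−8=4 → e

nae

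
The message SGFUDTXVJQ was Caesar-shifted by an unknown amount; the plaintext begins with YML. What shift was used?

From the crib: S(18)−Y(24)=-6≡20, so the shift is 20.

20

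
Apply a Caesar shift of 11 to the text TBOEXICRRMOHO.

EMZPITNCCXZSZ

T(19): 19+11=30≡4 → E
B(1): 1+11=12 → M
O(14): 14+11=25 → Z
E(4): 4+11=15 → P
X(23): 23+11=34≡8 → I
I(8): 8+11=19 → T
C(2): 2+11=13 → N
R(17): 17+11=28≡2 → C
R(17): 17+11=28≡2 → C
M(12): 12+11=23 → X
O(14): 14+11=25 → Z
H(7): 7+11=18 → S
O(14): 14+11=25 → Z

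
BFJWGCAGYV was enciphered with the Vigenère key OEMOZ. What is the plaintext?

Repeat the key across the ciphertext: OEMOZOEMOZ
B(1)−O(14): -13≡13 → N
F(5)−E(4): 1 → B
J(9)−M(12): -3≡23 → X
W(22)−O(14): 8 → I
G(6)−Z(25): -19≡7 → H
C(2)−O(14): -12≡14 → O
A(0)−E(4): -4≡22 → W
G(6)−M(12): -6≡20 → U
Y(24)−O(14): 10 → K
V(21)−Z(25): -4≡22 → W

NBXIHOWUKW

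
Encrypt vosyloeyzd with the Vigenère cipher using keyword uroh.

pfgfffsftu

Repeat the key across the message: urohurohur
v(21)+u(20): 41≡15 → p
o(14)+r(17): 31≡5 → f
s(18)+o(14): 32≡6 → g
y(24)+h(7): 31≡5 → f
l(11)+u(20): 31≡5 → f
o(14)+r(17): 31≡5 → f
e(4)+o(14): 18 → s
y(24)+h(7): 31≡5 → f
z(25)+u(20): 45≡19 → t
d(3)+r(17): 20 → u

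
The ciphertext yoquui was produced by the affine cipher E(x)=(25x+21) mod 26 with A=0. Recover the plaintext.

The inverse of 25 mod 26 is 25, since 25·25=625≡1. Apply D(y)=25·(y−21) mod 26:
y(24): 25·(24−21)=75≡23 → x
o(14): 25·(14−21)=-175≡7 → h
q(16): 25·(16−21)=-125≡5 → f
u(20): 25·(20−21)=-25≡1 → b
u(20): 25·(20−21)=-25≡1 → b
i(8): 25·(8−21)=-325≡13 → n

xhfbbn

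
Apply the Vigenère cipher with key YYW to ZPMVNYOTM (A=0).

XNITLUMRI

Repeat the key across the message: YYWYYWYYW
Z(25)+Y(24): 49≡23 → X
P(15)+Y(24): 39≡13 → N
M(12)+W(22): 34≡8 → I
V(21)+Y(24): 45≡19 → T
N(13)+Y(24): 37≡11 → L
Y(24)+W(22): 46≡20 → U
O(14)+Y(24): 38≡12 → M
T(19)+Y(24): 43≡17 → R
M(12)+W(22): 34≡8 → I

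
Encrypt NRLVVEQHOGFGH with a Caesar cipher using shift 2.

N(13): 13+2=15 → P
R(17): 17+2=19 → T
L(11): 11+2=13 → N
V(21): 21+2=23 → X
V(21): 21+2=23 → X
E(4): 4+2=6 → G
Q(16): 16+2=18 → S
H(7): 7+2=9 → J
O(14): 14+2=16 → Q
G(6): 6+2=8 → I
F(5): 5+2=7 → H
G(6): 6+2=8 → I
H(7): 7+2=9 → J

PTNXXGSJQIHIJ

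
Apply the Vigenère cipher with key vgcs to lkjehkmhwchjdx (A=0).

gqlwcqozrijbyd

Repeat the key across the message: vgcsvgcsvgcsvg
l(11)+v(21): 32≡6 → g
k(10)+g(6): 16 → q
j(9)+c(2): 11 → l
e(4)+s(18): 22 → w
h(7)+v(21): 28≡2 → c
k(10)+g(6): 16 → q
m(12)+c(2): 14 → o
h(7)+s(18): 25 → z
w(22)+v(21): 43≡17 → r
c(2)+g(6): 8 → i
h(7)+c(2): 9 → j
j(9)+s(18): 27≡1 → b
d(3)+v(21): 24 → y
x(23)+g(6): 29≡3 → d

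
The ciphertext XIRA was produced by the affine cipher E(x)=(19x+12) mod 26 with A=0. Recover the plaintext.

The inverse of 19 mod 26 is 11, since 19·11=209≡1. Apply D(y)=11·(y−12) mod 26:
X(23): 11·(23−12)=121≡17 → R
I(8): 11·(8−12)=-44≡8 → I
R(17): 11·(17−12)=55≡3 → D
A(0): 11·(0−12)=-132≡24 → Y

RIDY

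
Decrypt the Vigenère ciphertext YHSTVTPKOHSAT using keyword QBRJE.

Repeat the key across the ciphertext: QBRJEQBRJEQBR
Y(24)−Q(16): 8 → I
H(7)−B(1): 6 → G
S(18)−R(17): 1 → B
T(19)−J(9): 10 → K
V(21)−E(4): 17 → R
T(19)−Q(16): 3 → D
P(15)−B(1): 14 → O
K(10)−R(17): -7≡19 → T
O(14)−J(9): 5 → F
H(7)−E(4): 3 → D
S(18)−Q(16): 2 → C
A(0)−B(1): -1≡25 → Z
T(19)−R(17): 2 → C

IGBKRDOTFDCZC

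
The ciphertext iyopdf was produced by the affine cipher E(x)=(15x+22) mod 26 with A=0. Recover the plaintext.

gowdxl

The inverse of 15 mod 26 is 7, since 15·7=105≡1. Apply D(y)=7·(y−22) mod 26:
i(8): 7·(8−22)=-98≡6 → g
y(24): 7·(24−22)=14 → o
o(14): 7·(14−22)=-56≡22 → w
p(15): 7·(15−22)=-49≡3 → d
d(3): 7·(3−22)=-133≡23 → x
f(5): 7·(5−22)=-119≡11 → l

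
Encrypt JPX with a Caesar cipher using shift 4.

J(9): 9+4=13 → N
P(15): 15+4=19 → T
X(23): 23+4=27≡1 → B

NTB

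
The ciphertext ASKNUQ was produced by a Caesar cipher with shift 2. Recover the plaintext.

YQILSO

A(0): 0−2=-2≡24 → Y
S(18): 18−2=16 → Q
K(10): 10−2=8 → I
N(13): 13−2=11 → L
U(20): 20−2=18 → S
Q(16): 16−2=14 → O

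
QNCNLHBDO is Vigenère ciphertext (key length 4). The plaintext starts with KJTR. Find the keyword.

Subtract each crib letter from the matching ciphertext letter (mod 26):
Q(16)−K(10)=6 → G
N(13)−J(9)=4 → E
C(2)−T(19)=-17≡9 → J
N(13)−R(17)=-4≡22 → W

GEJW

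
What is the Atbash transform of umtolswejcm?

fnglohdvqxn

u(20) → f(5)
m(12) → n(13)
t(19) → g(6)
o(14) → l(11)
l(11) → o(14)
s(18) → h(7)
w(22) → d(3)
e(4) → v(21)
j(9) → q(16)
c(2) → x(23)
m(12) → n(13)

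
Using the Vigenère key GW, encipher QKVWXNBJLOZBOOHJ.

Repeat the key across the message: GWGWGWGWGWGWGWGW
Q(16)+G(6): 22 → W
K(10)+W(22): 32≡6 → G
V(21)+G(6): 27≡1 → B
W(22)+W(22): 44≡18 → S
X(23)+G(6): 29≡3 → D
N(13)+W(22): 35≡9 → J
B(1)+G(6): 7 → H
J(9)+W(22): 31≡5 → F
L(11)+G(6): 17 → R
O(14)+W(22): 36≡10 → K
Z(25)+G(6): 31≡5 → F
B(1)+W(22): 23 → X
O(14)+G(6): 20 → U
O(14)+W(22): 36≡10 → K
H(7)+G(6): 13 → N
J(9)+W(22): 31≡5 → F

WGBSDJHFRKFXUKNF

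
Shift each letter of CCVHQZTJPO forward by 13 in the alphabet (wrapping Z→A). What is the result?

PPIUDMGWCB

C(2): 2+13=15 → P
C(2): 2+13=15 → P
V(21): 21+13=34≡8 → I
H(7): 7+13=20 → U
Q(16): 16+13=29≡3 → D
Z(25): 25+13=38≡12 → M
T(19): 19+13=32≡6 → G
J(9): 9+13=22 → W
P(15): 15+13=28≡2 → C
O(14): 14+13=27≡1 → B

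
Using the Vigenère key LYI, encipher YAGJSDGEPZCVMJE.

JYOUQLRCXKADXHM

Repeat the key across the message: LYILYILYILYILYI
Y(24)+L(11): 35≡9 → J
A(0)+Y(24): 24 → Y
G(6)+I(8): 14 → O
J(9)+L(11): 20 → U
S(18)+Y(24): 42≡16 → Q
D(3)+I(8): 11 → L
G(6)+L(11): 17 → R
E(4)+Y(24): 28≡2 → C
P(15)+I(8): 23 → X
Z(25)+L(11): 36≡10 → K
C(2)+Y(24): 26≡0 → A
V(21)+I(8): 29≡3 → D
M(12)+L(11): 23 → X
J(9)+Y(24): 33≡7 → H
E(4)+I(8): 12 → M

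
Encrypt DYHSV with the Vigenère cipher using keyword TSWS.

WQDKO

Repeat the key across the message: TSWST
D(3)+T(19): 22 → W
Y(24)+S(18): 42≡16 → Q
H(7)+W(22): 29≡3 → D
S(18)+S(18): 36≡10 → K
V(21)+T(19): 40≡14 → O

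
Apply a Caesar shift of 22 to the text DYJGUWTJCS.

D(3): 3+22=25 → Z
Y(24): 24+22=46≡20 → U
J(9): 9+22=31≡5 → F
G(6): 6+22=28≡2 → C
U(20): 20+22=42≡16 → Q
W(22): 22+22=44≡18 → S
T(19): 19+22=41≡15 → P
J(9): 9+22=31≡5 → F
C(2): 2+22=24 → Y
S(18): 18+22=40≡14 → O

ZUFCQSPFYO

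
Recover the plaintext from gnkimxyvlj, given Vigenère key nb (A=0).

Repeat the key across the ciphertext: nbnbnbnbnb
g(6)−n(13): -7≡19 → t
n(13)−b(1): 12 → m
k(10)−n(13): -3≡23 → x
i(8)−b(1): 7 → h
m(12)−n(13): -1≡25 → z
x(23)−b(1): 22 → w
y(24)−n(13): 11 → l
v(21)−b(1): 20 → u
l(11)−n(13): -2≡24 → y
j(9)−b(1): 8 → i

tmxhzwluyi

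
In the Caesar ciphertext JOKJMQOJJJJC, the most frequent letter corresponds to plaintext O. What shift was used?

The most frequent ciphertext letter is J (appears 6 times).
J is position 9; O is position 14.
Shift = -5≡21.

21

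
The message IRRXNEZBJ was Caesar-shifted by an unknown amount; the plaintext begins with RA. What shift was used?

17

From the crib: I(8)−R(17)=-9≡17, so the shift is 17.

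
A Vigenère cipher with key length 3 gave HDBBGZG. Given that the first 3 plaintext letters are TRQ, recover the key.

OML

Subtract each crib letter from the matching ciphertext letter (mod 26):
H(7)−T(19)=-12≡14 → O
D(3)−R(17)=-14≡12 → M
B(1)−Q(16)=-15≡11 → L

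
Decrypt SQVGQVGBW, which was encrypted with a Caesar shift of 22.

S(18): 18−22=-4≡22 → W
Q(16): 16−22=-6≡20 → U
V(21): 21−22=-1≡25 → Z
G(6): 6−22=-16≡10 → K
Q(16): 16−22=-6≡20 → U
V(21): 21−22=-1≡25 → Z
G(6): 6−22=-16≡10 → K
B(1): 1−22=-21≡5 → F
W(22): 22−22=0 → A

WUZKUZKFA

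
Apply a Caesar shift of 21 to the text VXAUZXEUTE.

V(21): 21+21=42≡16 → Q
X(23): 23+21=44≡18 → S
A(0): 0+21=21 → V
U(20): 20+21=41≡15 → P
Z(25): 25+21=46≡20 → U
X(23): 23+21=44≡18 → S
E(4): 4+21=25 → Z
U(20): 20+21=41≡15 → P
T(19): 19+21=40≡14 → O
E(4): 4+21=25 → Z

QSVPUSZPOZ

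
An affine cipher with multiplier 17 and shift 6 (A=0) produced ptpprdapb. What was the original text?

znzztjszp

The inverse of 17 mod 26 is 23, since 17·23=391≡1. Apply D(y)=23·(y−6) mod 26:
p(15): 23·(15−6)=207≡25 → z
t(19): 23·(19−6)=299≡13 → n
p(15): 23·(15−6)=207≡25 → z
p(15): 23·(15−6)=207≡25 → z
r(17): 23·(17−6)=253≡19 → t
d(3): 23·(3−6)=-69≡9 → j
a(0): 23·(0−6)=-138≡18 → s
p(15): 23·(15−6)=207≡25 → z
b(1): 23·(1−6)=-115≡15 → p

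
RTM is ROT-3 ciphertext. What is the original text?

OQJ

R(17): 17−3=14 → O
T(19): 19−3=16 → Q
M(12): 12−3=9 → J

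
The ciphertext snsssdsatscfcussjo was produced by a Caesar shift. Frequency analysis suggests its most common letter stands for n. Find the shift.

The most frequent ciphertext letter is s (appears 8 times).
s is position 18; n is position 13.
Shift = 5.

5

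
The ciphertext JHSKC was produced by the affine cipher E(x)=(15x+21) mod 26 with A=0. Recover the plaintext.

UGFBX

The inverse of 15 mod 26 is 7, since 15·7=105≡1. Apply D(y)=7·(y−21) mod 26:
J(9): 7·(9−21)=-84≡20 → U
H(7): 7·(7−21)=-98≡6 → G
S(18): 7·(18−21)=-21≡5 → F
K(10): 7·(10−21)=-77≡1 → B
C(2): 7·(2−21)=-133≡23 → X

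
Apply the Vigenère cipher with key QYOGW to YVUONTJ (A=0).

Repeat the key across the message: QYOGWQY
Y(24)+Q(16): 40≡14 → O
V(21)+Y(24): 45≡19 → T
U(20)+O(14): 34≡8 → I
O(14)+G(6): 20 → U
N(13)+W(22): 35≡9 → J
T(19)+Q(16): 35≡9 → J
J(9)+Y(24): 33≡7 → H

OTIUJJH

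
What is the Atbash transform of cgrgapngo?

xtitzkmtl

c(2) → x(23)
g(6) → t(19)
r(17) → i(8)
g(6) → t(19)
a(0) → z(25)
p(15) → k(10)
n(13) → m(12)
g(6) → t(19)
o(14) → l(11)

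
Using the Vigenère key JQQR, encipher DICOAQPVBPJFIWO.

MYSFJGFMKFZWRME

Repeat the key across the message: JQQRJQQRJQQRJQQ
D(3)+J(9): 12 → M
I(8)+Q(16): 24 → Y
C(2)+Q(16): 18 → S
O(14)+R(17): 31≡5 → F
A(0)+J(9): 9 → J
Q(16)+Q(16): 32≡6 → G
P(15)+Q(16): 31≡5 → F
V(21)+R(17): 38≡12 → M
B(1)+J(9): 10 → K
P(15)+Q(16): 31≡5 → F
J(9)+Q(16): 25 → Z
F(5)+R(17): 22 → W
I(8)+J(9): 17 → R
W(22)+Q(16): 38≡12 → M
O(14)+Q(16): 30≡4 → E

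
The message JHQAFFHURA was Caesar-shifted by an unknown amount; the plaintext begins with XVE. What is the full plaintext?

From the crib: J(9)−X(23)=-14≡12, so the shift is 12.
Subtract 12 from each ciphertext letter:
J(9): 9−12=-3≡23 → X
H(7): 7−12=-5≡21 → V
Q(16): 16−12=4 → E
A(0): 0−12=-12≡14 → O
F(5): 5−12=-7≡19 → T
F(5): 5−12=-7≡19 → T
H(7): 7−12=-5≡21 → V
U(20): 20−12=8 → I
R(17): 17−12=5 → F
A(0): 0−12=-12≡14 → O

XVEOTTVIFO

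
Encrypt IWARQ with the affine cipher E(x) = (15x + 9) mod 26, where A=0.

I(8): 15·8+9=129≡25 → Z
W(22): 15·22+9=339≡1 → B
A(0): 15·0+9=9 → J
R(17): 15·17+9=264≡4 → E
Q(16): 15·16+9=249≡15 → P

ZBJEP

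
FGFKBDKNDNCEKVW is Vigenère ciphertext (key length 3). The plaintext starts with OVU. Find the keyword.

Subtract each crib letter from the matching ciphertext letter (mod 26):
F(5)−O(14)=-9≡17 → R
G(6)−V(21)=-15≡11 → L
F(5)−U(20)=-15≡11 → L

RLL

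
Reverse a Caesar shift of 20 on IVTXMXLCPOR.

OBZDSDRIVUX

I(8): 8−20=-12≡14 → O
V(21): 21−20=1 → B
T(19): 19−20=-1≡25 → Z
X(23): 23−20=3 → D
M(12): 12−20=-8≡18 → S
X(23): 23−20=3 → D
L(11): 11−20=-9≡17 → R
C(2): 2−20=-18≡8 → I
P(15): 15−20=-5≡21 → V
O(14): 14−20=-6≡20 → U
R(17): 17−20=-3≡23 → X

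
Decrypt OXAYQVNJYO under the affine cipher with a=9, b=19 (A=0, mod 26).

The inverse of 9 mod 26 is 3, since 9·3=27≡1. Apply D(y)=3·(y−19) mod 26:
O(14): 3·(14−19)=-15≡11 → L
X(23): 3·(23−19)=12 → M
A(0): 3·(0−19)=-57≡21 → V
Y(24): 3·(24−19)=15 → P
Q(16): 3·(16−19)=-9≡17 → R
V(21): 3·(21−19)=6 → G
N(13): 3·(13−19)=-18≡8 → I
J(9): 3·(9−19)=-30≡22 → W
Y(24): 3·(24−19)=15 → P
O(14): 3·(14−19)=-15≡11 → L

LMVPRGIWPL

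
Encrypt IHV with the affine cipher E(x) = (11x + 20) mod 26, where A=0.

I(8): 11·8+20=108≡4 → E
H(7): 11·7+20=97≡19 → T
V(21): 11·21+20=251≡17 → R

ETR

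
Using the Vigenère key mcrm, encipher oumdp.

Repeat the key across the message: mcrmm
o(14)+m(12): 26≡0 → a
u(20)+c(2): 22 → w
m(12)+r(17): 29≡3 → d
d(3)+m(12): 15 → p
p(15)+m(12): 27≡1 → b

awdpb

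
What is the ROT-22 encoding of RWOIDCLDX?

R(17): 17+22=39≡13 → N
W(22): 22+22=44≡18 → S
O(14): 14+22=36≡10 → K
I(8): 8+22=30≡4 → E
D(3): 3+22=25 → Z
C(2): 2+22=24 → Y
L(11): 11+22=33≡7 → H
D(3): 3+22=25 → Z
X(23): 23+22=45≡19 → T

NSKEZYHZT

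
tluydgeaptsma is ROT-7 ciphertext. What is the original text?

menrwzxtimlft

t(19): 19−7=12 → m
l(11): 11−7=4 → e
u(20): 20−7=13 → n
y(24): 24−7=17 → r
d(3): 3−7=-4≡22 → w
g(6): 6−7=-1≡25 → z
e(4): 4−7=-3≡23 → x
a(0): 0−7=-7≡19 → t
p(15): 15−7=8 → i
t(19): 19−7=12 → m
s(18): 18−7=11 → l
m(12): 12−7=5 → f
a(0): 0−7=-7≡19 → t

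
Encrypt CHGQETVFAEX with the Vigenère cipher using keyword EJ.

GQKZICZOENB

Repeat the key across the message: EJEJEJEJEJE
C(2)+E(4): 6 → G
H(7)+J(9): 16 → Q
G(6)+E(4): 10 → K
Q(16)+J(9): 25 → Z
E(4)+E(4): 8 → I
T(19)+J(9): 28≡2 → C
V(21)+E(4): 25 → Z
F(5)+J(9): 14 → O
A(0)+E(4): 4 → E
E(4)+J(9): 13 → N
X(23)+E(4): 27≡1 → B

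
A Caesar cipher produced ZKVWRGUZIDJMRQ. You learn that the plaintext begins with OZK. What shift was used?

11

From the crib: Z(25)−O(14)=11, so the shift is 11.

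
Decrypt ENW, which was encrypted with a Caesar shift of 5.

E(4): 4−5=-1≡25 → Z
N(13): 13−5=8 → I
W(22): 22−5=17 → R

ZIR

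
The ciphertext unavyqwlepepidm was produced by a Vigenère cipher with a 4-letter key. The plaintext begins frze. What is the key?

Subtract each crib letter from the matching ciphertext letter (mod 26):
u(20)−f(5)=15 → p
n(13)−r(17)=-4≡22 → w
a(0)−z(25)=-25≡1 → b
v(21)−e(4)=17 → r

pwbr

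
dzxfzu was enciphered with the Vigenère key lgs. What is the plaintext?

Repeat the key across the ciphertext: lgslgs
d(3)−l(11): -8≡18 → s
z(25)−g(6): 19 → t
x(23)−s(18): 5 → f
f(5)−l(11): -6≡20 → u
z(25)−g(6): 19 → t
u(20)−s(18): 2 → c

stfutc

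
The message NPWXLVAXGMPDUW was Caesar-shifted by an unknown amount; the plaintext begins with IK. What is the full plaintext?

From the crib: N(13)−I(8)=5, so the shift is 5.
Subtract 5 from each ciphertext letter:
N(13): 13−5=8 → I
P(15): 15−5=10 → K
W(22): 22−5=17 → R
X(23): 23−5=18 → S
L(11): 11−5=6 → G
V(21): 21−5=16 → Q
A(0): 0−5=-5≡21 → V
X(23): 23−5=18 → S
G(6): 6−5=1 → B
M(12): 12−5=7 → H
P(15): 15−5=10 → K
D(3): 3−5=-2≡24 → Y
U(20): 20−5=15 → P
W(22): 22−5=17 → R

IKRSGQVSBHKYPR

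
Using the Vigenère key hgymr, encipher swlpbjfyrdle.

Repeat the key across the message: hgymrhgymrhg
s(18)+h(7): 25 → z
w(22)+g(6): 28≡2 → c
l(11)+y(24): 35≡9 → j
p(15)+m(12): 27≡1 → b
b(1)+r(17): 18 → s
j(9)+h(7): 16 → q
f(5)+g(6): 11 → l
y(24)+y(24): 48≡22 → w
r(17)+m(12): 29≡3 → d
d(3)+r(17): 20 → u
l(11)+h(7): 18 → s
e(4)+g(6): 10 → k

zcjbsqlwdusk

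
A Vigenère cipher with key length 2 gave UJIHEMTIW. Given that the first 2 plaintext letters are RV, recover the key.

Subtract each crib letter from the matching ciphertext letter (mod 26):
U(20)−R(17)=3 → D
J(9)−V(21)=-12≡14 → O

DO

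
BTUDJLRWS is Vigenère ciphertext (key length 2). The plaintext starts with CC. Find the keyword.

Subtract each crib letter from the matching ciphertext letter (mod 26):
B(1)−C(2)=-1≡25 → Z
T(19)−C(2)=17 → R

ZR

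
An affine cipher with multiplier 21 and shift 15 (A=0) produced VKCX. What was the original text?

The inverse of 21 mod 26 is 5, since 21·5=105≡1. Apply D(y)=5·(y−15) mod 26:
V(21): 5·(21−15)=30≡4 → E
K(10): 5·(10−15)=-25≡1 → B
C(2): 5·(2−15)=-65≡13 → N
X(23): 5·(23−15)=40≡14 → O

EBNO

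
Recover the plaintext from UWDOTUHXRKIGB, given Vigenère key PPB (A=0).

FHCZETSIQVTFM

Repeat the key across the ciphertext: PPBPPBPPBPPBP
U(20)−P(15): 5 → F
W(22)−P(15): 7 → H
D(3)−B(1): 2 → C
O(14)−P(15): -1≡25 → Z
T(19)−P(15): 4 → E
U(20)−B(1): 19 → T
H(7)−P(15): -8≡18 → S
X(23)−P(15): 8 → I
R(17)−B(1): 16 → Q
K(10)−P(15): -5≡21 → V
I(8)−P(15): -7≡19 → T
G(6)−B(1): 5 → F
B(1)−P(15): -14≡12 → M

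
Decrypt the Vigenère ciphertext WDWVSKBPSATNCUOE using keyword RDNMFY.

Repeat the key across the ciphertext: RDNMFYRDNMFYRDNM
W(22)−R(17): 5 → F
D(3)−D(3): 0 → A
W(22)−N(13): 9 → J
V(21)−M(12): 9 → J
S(18)−F(5): 13 → N
K(10)−Y(24): -14≡12 → M
B(1)−R(17): -16≡10 → K
P(15)−D(3): 12 → M
S(18)−N(13): 5 → F
A(0)−M(12): -12≡14 → O
T(19)−F(5): 14 → O
N(13)−Y(24): -11≡15 → P
C(2)−R(17): -15≡11 → L
U(20)−D(3): 17 → R
O(14)−N(13): 1 → B
E(4)−M(12): -8≡18 → S

FAJJNMKMFOOPLRBS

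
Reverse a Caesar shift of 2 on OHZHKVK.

MFXFITI

O(14): 14−2=12 → M
H(7): 7−2=5 → F
Z(25): 25−2=23 → X
H(7): 7−2=5 → F
K(10): 10−2=8 → I
V(21): 21−2=19 → T
K(10): 10−2=8 → I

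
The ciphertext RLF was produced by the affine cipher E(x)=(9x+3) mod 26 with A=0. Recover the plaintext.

QYG

The inverse of 9 mod 26 is 3, since 9·3=27≡1. Apply D(y)=3·(y−3) mod 26:
R(17): 3·(17−3)=42≡16 → Q
L(11): 3·(11−3)=24 → Y
F(5): 3·(5−3)=6 → G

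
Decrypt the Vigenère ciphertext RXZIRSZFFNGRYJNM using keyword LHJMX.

Repeat the key across the ciphertext: LHJMXLHJMXLHJMXL
R(17)−L(11): 6 → G
X(23)−H(7): 16 → Q
Z(25)−J(9): 16 → Q
I(8)−M(12): -4≡22 → W
R(17)−X(23): -6≡20 → U
S(18)−L(11): 7 → H
Z(25)−H(7): 18 → S
F(5)−J(9): -4≡22 → W
F(5)−M(12): -7≡19 → T
N(13)−X(23): -10≡16 → Q
G(6)−L(11): -5≡21 → V
R(17)−H(7): 10 → K
Y(24)−J(9): 15 → P
J(9)−M(12): -3≡23 → X
N(13)−X(23): -10≡16 → Q
M(12)−L(11): 1 → B

GQQWUHSWTQVKPXQB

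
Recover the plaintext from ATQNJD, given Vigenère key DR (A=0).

XCNWGM

Repeat the key across the ciphertext: DRDRDR
A(0)−D(3): -3≡23 → X
T(19)−R(17): 2 → C
Q(16)−D(3): 13 → N
N(13)−R(17): -4≡22 → W
J(9)−D(3): 6 → G
D(3)−R(17): -14≡12 → M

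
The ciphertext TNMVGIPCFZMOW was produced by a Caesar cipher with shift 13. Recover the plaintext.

T(19): 19−13=6 → G
N(13): 13−13=0 → A
M(12): 12−13=-1≡25 → Z
V(21): 21−13=8 → I
G(6): 6−13=-7≡19 → T
I(8): 8−13=-5≡21 → V
P(15): 15−13=2 → C
C(2): 2−13=-11≡15 → P
F(5): 5−13=-8≡18 → S
Z(25): 25−13=12 → M
M(12): 12−13=-1≡25 → Z
O(14): 14−13=1 → B
W(22): 22−13=9 → J

GAZITVCPSMZBJ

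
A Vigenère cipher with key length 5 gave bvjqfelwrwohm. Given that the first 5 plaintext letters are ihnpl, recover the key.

towbu

Subtract each crib letter from the matching ciphertext letter (mod 26):
b(1)−i(8)=-7≡19 → t
v(21)−h(7)=14 → o
j(9)−n(13)=-4≡22 → w
q(16)−p(15)=1 → b
f(5)−l(11)=-6≡20 → u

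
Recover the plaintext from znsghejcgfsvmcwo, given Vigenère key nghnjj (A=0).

Repeat the key across the ciphertext: nghnjjnghnjjnghn
z(25)−n(13): 12 → m
n(13)−g(6): 7 → h
s(18)−h(7): 11 → l
g(6)−n(13): -7≡19 → t
h(7)−j(9): -2≡24 → y
e(4)−j(9): -5≡21 → v
j(9)−n(13): -4≡22 → w
c(2)−g(6): -4≡22 → w
g(6)−h(7): -1≡25 → z
f(5)−n(13): -8≡18 → s
s(18)−j(9): 9 → j
v(21)−j(9): 12 → m
m(12)−n(13): -1≡25 → z
c(2)−g(6): -4≡22 → w
w(22)−h(7): 15 → p
o(14)−n(13): 1 → b

mhltyvwwzsjmzwpb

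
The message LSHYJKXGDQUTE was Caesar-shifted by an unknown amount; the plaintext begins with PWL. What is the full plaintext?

From the crib: L(11)−P(15)=-4≡22, so the shift is 22.
Subtract 22 from each ciphertext letter:
L(11): 11−22=-11≡15 → P
S(18): 18−22=-4≡22 → W
H(7): 7−22=-15≡11 → L
Y(24): 24−22=2 → C
J(9): 9−22=-13≡13 → N
K(10): 10−22=-12≡14 → O
X(23): 23−22=1 → B
G(6): 6−22=-16≡10 → K
D(3): 3−22=-19≡7 → H
Q(16): 16−22=-6≡20 → U
U(20): 20−22=-2≡24 → Y
T(19): 19−22=-3≡23 → X
E(4): 4−22=-18≡8 → I

PWLCNOBKHUYXI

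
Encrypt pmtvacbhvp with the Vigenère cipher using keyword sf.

Repeat the key across the message: sfsfsfsfsf
p(15)+s(18): 33≡7 → h
m(12)+f(5): 17 → r
t(19)+s(18): 37≡11 → l
v(21)+f(5): 26≡0 → a
a(0)+s(18): 18 → s
c(2)+f(5): 7 → h
b(1)+s(18): 19 → t
h(7)+f(5): 12 → m
v(21)+s(18): 39≡13 → n
p(15)+f(5): 20 → u

hrlashtmnu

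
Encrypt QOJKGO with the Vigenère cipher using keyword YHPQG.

Repeat the key across the message: YHPQGY
Q(16)+Y(24): 40≡14 → O
O(14)+H(7): 21 → V
J(9)+P(15): 24 → Y
K(10)+Q(16): 26≡0 → A
G(6)+G(6): 12 → M
O(14)+Y(24): 38≡12 → M

OVYAMM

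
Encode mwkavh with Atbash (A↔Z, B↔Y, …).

ndpzes

m(12) → n(13)
w(22) → d(3)
k(10) → p(15)
a(0) → z(25)
v(21) → e(4)
h(7) → s(18)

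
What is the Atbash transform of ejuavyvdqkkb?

e(4) → v(21)
j(9) → q(16)
u(20) → f(5)
a(0) → z(25)
v(21) → e(4)
y(24) → b(1)
v(21) → e(4)
d(3) → w(22)
q(16) → j(9)
k(10) → p(15)
k(10) → p(15)
b(1) → y(24)

vqfzebewjppy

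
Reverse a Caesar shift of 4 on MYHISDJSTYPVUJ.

M(12): 12−4=8 → I
Y(24): 24−4=20 → U
H(7): 7−4=3 → D
I(8): 8−4=4 → E
S(18): 18−4=14 → O
D(3): 3−4=-1≡25 → Z
J(9): 9−4=5 → F
S(18): 18−4=14 → O
T(19): 19−4=15 → P
Y(24): 24−4=20 → U
P(15): 15−4=11 → L
V(21): 21−4=17 → R
U(20): 20−4=16 → Q
J(9): 9−4=5 → F

IUDEOZFOPULRQF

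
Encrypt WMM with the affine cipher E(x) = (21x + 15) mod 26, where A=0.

W(22): 21·22+15=477≡9 → J
M(12): 21·12+15=267≡7 → H
M(12): 21·12+15=267≡7 → H

JHH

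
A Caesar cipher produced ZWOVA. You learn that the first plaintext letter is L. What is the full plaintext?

LIAHM

From the crib: Z(25)−L(11)=14, so the shift is 14.
Subtract 14 from each ciphertext letter:
Z(25): 25−14=11 → L
W(22): 22−14=8 → I
O(14): 14−14=0 → A
V(21): 21−14=7 → H
A(0): 0−14=-14≡12 → M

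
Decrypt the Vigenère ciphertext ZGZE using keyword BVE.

YLVD

Repeat the key across the ciphertext: BVEB
Z(25)−B(1): 24 → Y
G(6)−V(21): -15≡11 → L
Z(25)−E(4): 21 → V
E(4)−B(1): 3 → D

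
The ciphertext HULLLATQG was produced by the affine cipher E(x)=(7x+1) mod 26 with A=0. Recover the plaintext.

The inverse of 7 mod 26 is 15, since 7·15=105≡1. Apply D(y)=15·(y−1) mod 26:
H(7): 15·(7−1)=90≡12 → M
U(20): 15·(20−1)=285≡25 → Z
L(11): 15·(11−1)=150≡20 → U
L(11): 15·(11−1)=150≡20 → U
L(11): 15·(11−1)=150≡20 → U
A(0): 15·(0−1)=-15≡11 → L
T(19): 15·(19−1)=270≡10 → K
Q(16): 15·(16−1)=225≡17 → R
G(6): 15·(6−1)=75≡23 → X

MZUUULKRX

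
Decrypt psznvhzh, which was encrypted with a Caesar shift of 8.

hkrfnzrz

p(15): 15−8=7 → h
s(18): 18−8=10 → k
z(25): 25−8=17 → r
n(13): 13−8=5 → f
v(21): 21−8=13 → n
h(7): 7−8=-1≡25 → z
z(25): 25−8=17 → r
h(7): 7−8=-1≡25 → z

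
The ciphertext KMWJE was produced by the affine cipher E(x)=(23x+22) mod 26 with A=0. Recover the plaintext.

The inverse of 23 mod 26 is 17, since 23·17=391≡1. Apply D(y)=17·(y−22) mod 26:
K(10): 17·(10−22)=-204≡4 → E
M(12): 17·(12−22)=-170≡12 → M
W(22): 17·(22−22)=0 → A
J(9): 17·(9−22)=-221≡13 → N
E(4): 17·(4−22)=-306≡6 → G

EMANG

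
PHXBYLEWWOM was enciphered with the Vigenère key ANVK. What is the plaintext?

PUCRYYJMWBR

Repeat the key across the ciphertext: ANVKANVKANV
P(15)−A(0): 15 → P
H(7)−N(13): -6≡20 → U
X(23)−V(21): 2 → C
B(1)−K(10): -9≡17 → R
Y(24)−A(0): 24 → Y
L(11)−N(13): -2≡24 → Y
E(4)−V(21): -17≡9 → J
W(22)−K(10): 12 → M
W(22)−A(0): 22 → W
O(14)−N(13): 1 → B
M(12)−V(21): -9≡17 → R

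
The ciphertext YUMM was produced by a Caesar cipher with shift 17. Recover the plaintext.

Y(24): 24−17=7 → H
U(20): 20−17=3 → D
M(12): 12−17=-5≡21 → V
M(12): 12−17=-5≡21 → V

HDVV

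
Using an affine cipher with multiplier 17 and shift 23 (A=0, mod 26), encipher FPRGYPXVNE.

F(5): 17·5+23=108≡4 → E
P(15): 17·15+23=278≡18 → S
R(17): 17·17+23=312≡0 → A
G(6): 17·6+23=125≡21 → V
Y(24): 17·24+23=431≡15 → P
P(15): 17·15+23=278≡18 → S
X(23): 17·23+23=414≡24 → Y
V(21): 17·21+23=380≡16 → Q
N(13): 17·13+23=244≡10 → K
E(4): 17·4+23=91≡13 → N

ESAVPSYQKN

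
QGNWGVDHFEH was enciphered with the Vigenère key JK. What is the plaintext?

Repeat the key across the ciphertext: JKJKJKJKJKJ
Q(16)−J(9): 7 → H
G(6)−K(10): -4≡22 → W
N(13)−J(9): 4 → E
W(22)−K(10): 12 → M
G(6)−J(9): -3≡23 → X
V(21)−K(10): 11 → L
D(3)−J(9): -6≡20 → U
H(7)−K(10): -3≡23 → X
F(5)−J(9): -4≡22 → W
E(4)−K(10): -6≡20 → U
H(7)−J(9): -2≡24 → Y

HWEMXLUXWUY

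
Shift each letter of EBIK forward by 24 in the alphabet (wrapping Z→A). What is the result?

E(4): 4+24=28≡2 → C
B(1): 1+24=25 → Z
I(8): 8+24=32≡6 → G
K(10): 10+24=34≡8 → I

CZGI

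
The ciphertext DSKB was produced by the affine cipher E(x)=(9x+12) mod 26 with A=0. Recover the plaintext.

The inverse of 9 mod 26 is 3, since 9·3=27≡1. Apply D(y)=3·(y−12) mod 26:
D(3): 3·(3−12)=-27≡25 → Z
S(18): 3·(18−12)=18 → S
K(10): 3·(10−12)=-6≡20 → U
B(1): 3·(1−12)=-33≡19 → T

ZSUT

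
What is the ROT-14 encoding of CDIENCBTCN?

C(2): 2+14=16 → Q
D(3): 3+14=17 → R
I(8): 8+14=22 → W
E(4): 4+14=18 → S
N(13): 13+14=27≡1 → B
C(2): 2+14=16 → Q
B(1): 1+14=15 → P
T(19): 19+14=33≡7 → H
C(2): 2+14=16 → Q
N(13): 13+14=27≡1 → B

QRWSBQPHQB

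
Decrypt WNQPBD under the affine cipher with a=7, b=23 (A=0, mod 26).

The inverse of 7 mod 26 is 15, since 7·15=105≡1. Apply D(y)=15·(y−23) mod 26:
W(22): 15·(22−23)=-15≡11 → L
N(13): 15·(13−23)=-150≡6 → G
Q(16): 15·(16−23)=-105≡25 → Z
P(15): 15·(15−23)=-120≡10 → K
B(1): 15·(1−23)=-330≡8 → I
D(3): 15·(3−23)=-300≡12 → M

LGZKIM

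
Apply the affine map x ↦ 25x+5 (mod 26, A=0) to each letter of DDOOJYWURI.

D(3): 25·3+5=80≡2 → C
D(3): 25·3+5=80≡2 → C
O(14): 25·14+5=355≡17 → R
O(14): 25·14+5=355≡17 → R
J(9): 25·9+5=230≡22 → W
Y(24): 25·24+5=605≡7 → H
W(22): 25·22+5=555≡9 → J
U(20): 25·20+5=505≡11 → L
R(17): 25·17+5=430≡14 → O
I(8): 25·8+5=205≡23 → X

CCRRWHJLOX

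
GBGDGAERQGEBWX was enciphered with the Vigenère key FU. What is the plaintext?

Repeat the key across the ciphertext: FUFUFUFUFUFUFU
G(6)−F(5): 1 → B
B(1)−U(20): -19≡7 → H
G(6)−F(5): 1 → B
D(3)−U(20): -17≡9 → J
G(6)−F(5): 1 → B
A(0)−U(20): -20≡6 → G
E(4)−F(5): -1≡25 → Z
R(17)−U(20): -3≡23 → X
Q(16)−F(5): 11 → L
G(6)−U(20): -14≡12 → M
E(4)−F(5): -1≡25 → Z
B(1)−U(20): -19≡7 → H
W(22)−F(5): 17 → R
X(23)−U(20): 3 → D

BHBJBGZXLMZHRD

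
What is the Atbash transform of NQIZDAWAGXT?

MJRAWZDZTCG

N(13) → M(12)
Q(16) → J(9)
I(8) → R(17)
Z(25) → A(0)
D(3) → W(22)
A(0) → Z(25)
W(22) → D(3)
A(0) → Z(25)
G(6) → T(19)
X(23) → C(2)
T(19) → G(6)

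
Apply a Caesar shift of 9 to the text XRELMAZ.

GANUVJI

X(23): 23+9=32≡6 → G
R(17): 17+9=26≡0 → A
E(4): 4+9=13 → N
L(11): 11+9=20 → U
M(12): 12+9=21 → V
A(0): 0+9=9 → J
Z(25): 25+9=34≡8 → I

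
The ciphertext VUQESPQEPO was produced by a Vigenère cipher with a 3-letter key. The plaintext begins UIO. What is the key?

Subtract each crib letter from the matching ciphertext letter (mod 26):
V(21)−U(20)=1 → B
U(20)−I(8)=12 → M
Q(16)−O(14)=2 → C

BMC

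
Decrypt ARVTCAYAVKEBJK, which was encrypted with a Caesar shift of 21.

A(0): 0−21=-21≡5 → F
R(17): 17−21=-4≡22 → W
V(21): 21−21=0 → A
T(19): 19−21=-2≡24 → Y
C(2): 2−21=-19≡7 → H
A(0): 0−21=-21≡5 → F
Y(24): 24−21=3 → D
A(0): 0−21=-21≡5 → F
V(21): 21−21=0 → A
K(10): 10−21=-11≡15 → P
E(4): 4−21=-17≡9 → J
B(1): 1−21=-20≡6 → G
J(9): 9−21=-12≡14 → O
K(10): 10−21=-11≡15 → P

FWAYHFDFAPJGOP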